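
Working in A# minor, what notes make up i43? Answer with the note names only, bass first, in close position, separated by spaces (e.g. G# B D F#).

E# G# A# C#

The numeral's case and figure indicate a minor seventh chord. In A# minor its root, the first degree, is A#.
That chord is spelled A#-C#-E#-G#.
The figured bass 43 indicates second inversion, placing the fifth (E#) in the bass: E#-G#-A#-C#.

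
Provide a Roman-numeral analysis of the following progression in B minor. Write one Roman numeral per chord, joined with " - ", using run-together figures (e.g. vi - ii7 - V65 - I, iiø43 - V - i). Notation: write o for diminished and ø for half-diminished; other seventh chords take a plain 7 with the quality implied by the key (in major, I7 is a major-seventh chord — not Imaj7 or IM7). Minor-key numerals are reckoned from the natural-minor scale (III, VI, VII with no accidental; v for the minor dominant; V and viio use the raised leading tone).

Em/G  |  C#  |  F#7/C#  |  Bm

Em/G: minor triad on E = scale degree 4 → iv6.
C#: chromatic; C# is V of V, so V/V.
F#7/C#: root F# is the dominant; dominant seventh chord there is V43.
Bm: root B is the tonic; minor triad there is i.

iv6 - V/V - V43 - i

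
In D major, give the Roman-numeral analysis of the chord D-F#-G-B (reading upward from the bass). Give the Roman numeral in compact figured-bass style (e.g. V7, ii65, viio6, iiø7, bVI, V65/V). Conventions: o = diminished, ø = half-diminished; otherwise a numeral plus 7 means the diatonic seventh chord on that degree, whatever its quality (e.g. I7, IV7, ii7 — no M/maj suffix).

IV43

The pitches G-B-D-F# form a major seventh chord rooted on G.
G is scale degree 4 in D major, and a major seventh chord on that degree is written IV7.
With D in the bass the chord is in second inversion, so the figured bass is 43.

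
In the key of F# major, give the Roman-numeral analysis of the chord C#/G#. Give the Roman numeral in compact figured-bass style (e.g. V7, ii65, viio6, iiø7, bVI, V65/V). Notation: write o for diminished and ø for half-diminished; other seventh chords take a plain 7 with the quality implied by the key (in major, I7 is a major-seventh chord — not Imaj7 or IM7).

Stacked in thirds the chord is C#-E#-G#: a major triad on C#.
C# is scale degree 5 in F# major, and a major triad on that degree is written V.
With G# in the bass the chord is in second inversion, so the figured bass is 64.

V64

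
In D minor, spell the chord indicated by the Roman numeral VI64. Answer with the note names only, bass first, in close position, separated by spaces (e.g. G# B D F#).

The numeral's case and figure indicate a major triad. In D minor its root, the submediant, is Bb.
That chord is spelled Bb-D-F.
With the 64 figure the chord is in second inversion; from the bass F upward in close position it reads F-Bb-D.

F Bb D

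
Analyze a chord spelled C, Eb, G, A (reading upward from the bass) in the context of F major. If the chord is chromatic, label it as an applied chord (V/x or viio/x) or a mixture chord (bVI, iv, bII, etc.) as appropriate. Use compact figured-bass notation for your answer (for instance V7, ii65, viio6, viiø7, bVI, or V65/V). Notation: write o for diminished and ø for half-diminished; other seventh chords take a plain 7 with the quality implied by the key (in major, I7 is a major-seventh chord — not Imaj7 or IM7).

Stacked in thirds the chord is A-C-Eb-G: a half-diminished seventh chord on A.
A sits a half step below Bb (IV in F major); a diminished chord there is the applied leading-tone chord of IV.
With C in the bass the chord is in first inversion, so the figured bass is 65.

viiø65/IV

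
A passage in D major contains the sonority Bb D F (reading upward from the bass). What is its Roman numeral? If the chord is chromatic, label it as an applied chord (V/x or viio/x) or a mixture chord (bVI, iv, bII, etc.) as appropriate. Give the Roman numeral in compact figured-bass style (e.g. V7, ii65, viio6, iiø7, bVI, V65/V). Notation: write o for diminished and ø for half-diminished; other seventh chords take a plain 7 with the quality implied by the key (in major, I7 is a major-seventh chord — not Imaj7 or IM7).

The pitches Bb-D-F form a major triad rooted on Bb.
Bb is the lowered sixth degree of D major (diatonic 6 would be B). This is a major triad on the lowered sixth degree, borrowed from the parallel minor.

bVI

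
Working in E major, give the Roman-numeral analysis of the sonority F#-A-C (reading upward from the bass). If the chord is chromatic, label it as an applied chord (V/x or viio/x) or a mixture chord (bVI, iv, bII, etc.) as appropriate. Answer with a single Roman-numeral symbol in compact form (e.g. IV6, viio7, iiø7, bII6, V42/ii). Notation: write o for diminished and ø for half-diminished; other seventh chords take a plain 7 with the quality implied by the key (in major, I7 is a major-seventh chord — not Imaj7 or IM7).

iio

Stacked in thirds the chord is F#-A-C: a diminished triad on F#.
F# is the second degree of E major. This is the diminished supertonic triad, borrowed from the parallel minor.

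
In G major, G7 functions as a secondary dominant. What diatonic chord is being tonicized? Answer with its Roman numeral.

IV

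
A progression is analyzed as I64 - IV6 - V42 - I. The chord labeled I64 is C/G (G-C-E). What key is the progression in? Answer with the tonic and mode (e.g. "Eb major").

C major

I64 is given as G-C-E — a major triad with root C.
If C is scale degree 1 and the mode makes that degree carry a major triad, the tonic is C and the mode is major.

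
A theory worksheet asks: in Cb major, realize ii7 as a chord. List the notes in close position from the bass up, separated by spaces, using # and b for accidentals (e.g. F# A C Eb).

Db Fb Ab Cb

The numeral's case and figure indicate a minor seventh chord. In Cb major its root, scale degree 2, is Db.
That chord is spelled Db-Fb-Ab-Cb.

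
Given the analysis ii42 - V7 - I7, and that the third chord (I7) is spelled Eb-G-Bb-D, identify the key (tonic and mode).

Eb major

I7 is given as Eb-G-Bb-D — a major seventh chord with root Eb.
If Eb is scale degree 1 and the mode makes that degree carry a major seventh chord, the tonic is Eb and the mode is major.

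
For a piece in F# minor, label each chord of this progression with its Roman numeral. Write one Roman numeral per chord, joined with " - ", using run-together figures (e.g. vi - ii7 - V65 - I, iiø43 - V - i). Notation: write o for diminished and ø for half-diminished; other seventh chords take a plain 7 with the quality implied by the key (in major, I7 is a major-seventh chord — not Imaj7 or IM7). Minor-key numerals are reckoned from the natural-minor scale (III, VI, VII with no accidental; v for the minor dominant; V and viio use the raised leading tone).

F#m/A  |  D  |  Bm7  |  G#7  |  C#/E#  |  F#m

i6 - VI - iv7 - V7/V - V6 - i

F#m/A has root F#, degree 1 in F# minor, so i6.
D has root D, degree 6 in F# minor, so VI.
Bm7: minor seventh chord on B = scale degree 4 → iv7.
G#7: a dominant seventh chord on G#, the applied dominant of V → V7/V.
C#/E# has root C#, degree 5 in F# minor, so V6.
F#m has root F#, degree 1 in F# minor, so i.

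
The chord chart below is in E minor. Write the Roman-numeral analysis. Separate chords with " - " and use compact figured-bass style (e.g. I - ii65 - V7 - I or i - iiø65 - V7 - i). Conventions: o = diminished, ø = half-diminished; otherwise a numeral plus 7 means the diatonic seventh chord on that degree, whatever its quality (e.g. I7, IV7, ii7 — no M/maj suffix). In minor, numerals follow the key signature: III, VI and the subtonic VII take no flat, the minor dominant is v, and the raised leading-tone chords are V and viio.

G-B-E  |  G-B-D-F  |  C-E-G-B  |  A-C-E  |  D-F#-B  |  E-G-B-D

G-B-E has root E, degree 1 in E minor, so i6.
G-B-D-F: a dominant seventh chord on G, the applied dominant of VI → V7/VI.
C-E-G-B: root C is the submediant; major seventh chord there is VI7.
A-C-E: root A is the subdominant; minor triad there is iv.
D-F#-B has root B, degree 5 in E minor, so v6.
E-G-B-D has root E, degree 1 in E minor, so i7.

i6 - V7/VI - VI7 - iv - v6 - i7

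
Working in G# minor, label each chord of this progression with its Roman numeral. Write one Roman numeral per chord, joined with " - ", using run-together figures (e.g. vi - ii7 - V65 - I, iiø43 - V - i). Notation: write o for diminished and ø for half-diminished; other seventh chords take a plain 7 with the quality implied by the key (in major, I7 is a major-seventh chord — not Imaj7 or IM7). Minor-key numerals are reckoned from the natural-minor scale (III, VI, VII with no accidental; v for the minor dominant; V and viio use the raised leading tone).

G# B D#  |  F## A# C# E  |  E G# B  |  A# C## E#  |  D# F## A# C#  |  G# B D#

i - viio7 - VI - V/V - V7 - i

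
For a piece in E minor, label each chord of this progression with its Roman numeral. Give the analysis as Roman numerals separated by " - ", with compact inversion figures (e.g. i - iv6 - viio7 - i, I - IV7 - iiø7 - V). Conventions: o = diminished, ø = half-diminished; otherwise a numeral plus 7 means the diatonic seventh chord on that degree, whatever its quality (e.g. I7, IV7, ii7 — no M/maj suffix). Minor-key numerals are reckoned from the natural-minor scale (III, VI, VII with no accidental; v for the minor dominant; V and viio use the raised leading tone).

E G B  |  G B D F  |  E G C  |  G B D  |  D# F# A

E-G-B has root E, degree 1 in E minor, so i.
G-B-D-F: chromatic; G is V of VI, so V7/VI.
E-G-C has root C, degree 6 in E minor, so VI6.
G-B-D: major triad on G = scale degree 3 → III.
D#-F#-A: root D# is the leading tone; diminished triad there is viio.

i - V7/VI - VI6 - III - viio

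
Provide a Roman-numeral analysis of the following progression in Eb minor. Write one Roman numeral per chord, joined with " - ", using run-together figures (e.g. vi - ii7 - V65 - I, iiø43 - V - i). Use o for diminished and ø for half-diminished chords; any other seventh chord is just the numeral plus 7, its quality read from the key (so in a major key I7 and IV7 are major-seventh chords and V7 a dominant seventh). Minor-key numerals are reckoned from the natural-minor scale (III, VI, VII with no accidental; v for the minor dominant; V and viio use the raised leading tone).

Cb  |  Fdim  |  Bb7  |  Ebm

Cb: major triad on Cb = scale degree 6 → VI.
Fdim: root F is the supertonic; diminished triad there is iio.
Bb7: dominant seventh chord on Bb = scale degree 5 → V7.
Ebm: minor triad on Eb = scale degree 1 → i.

VI - iio - V7 - i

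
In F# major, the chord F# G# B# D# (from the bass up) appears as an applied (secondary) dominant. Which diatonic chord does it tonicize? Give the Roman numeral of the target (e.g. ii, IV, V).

The chord is a dominant seventh chord on G#.
A dominant resolves down a perfect fifth: G# → C#. In F# major, C# is scale degree 5, i.e. V.

V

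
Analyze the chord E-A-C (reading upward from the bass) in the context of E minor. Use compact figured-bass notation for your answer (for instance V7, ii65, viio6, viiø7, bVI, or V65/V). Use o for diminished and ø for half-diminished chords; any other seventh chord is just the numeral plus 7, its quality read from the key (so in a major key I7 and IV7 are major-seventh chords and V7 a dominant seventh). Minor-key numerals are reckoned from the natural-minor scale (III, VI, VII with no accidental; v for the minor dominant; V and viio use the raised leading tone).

iv64

The pitches A-C-E form a minor triad rooted on A.
In E minor, A is the subdominant; the diatonic minor triad there is iv.
With E in the bass the chord is in second inversion, so the figured bass is 64.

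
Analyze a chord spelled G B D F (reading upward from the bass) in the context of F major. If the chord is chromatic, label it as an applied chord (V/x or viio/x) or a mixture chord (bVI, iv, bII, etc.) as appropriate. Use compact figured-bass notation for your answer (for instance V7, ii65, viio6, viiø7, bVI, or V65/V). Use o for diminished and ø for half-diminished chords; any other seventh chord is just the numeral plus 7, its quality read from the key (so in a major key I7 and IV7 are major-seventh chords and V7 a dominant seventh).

V7/V

The pitches G-B-D-F form a dominant seventh chord rooted on G.
G is not a diatonic chord root with this quality in F major, but it lies a perfect fifth above C (V), so the chord functions as an applied dominant of V.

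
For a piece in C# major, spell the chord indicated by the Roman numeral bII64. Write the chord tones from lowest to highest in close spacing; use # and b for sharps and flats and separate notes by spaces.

Scale degree 2 in C# major is D#; lowering it a half step gives D. bII64 is the Neapolitan chord — a major triad on the lowered second degree.
So the chord is D-F#-A, a major triad.
The figured bass 64 indicates second inversion, placing the fifth (A) in the bass: A-D-F#.

A D F#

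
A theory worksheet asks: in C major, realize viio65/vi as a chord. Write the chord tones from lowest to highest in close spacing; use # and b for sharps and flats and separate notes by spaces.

The slash marks an applied leading-tone chord: viio of vi. In C major, vi is A, so the leading tone to it is G#, a half step below.
Building a fully diminished seventh chord on G# gives G#-B-D-F.
The figured bass 65 indicates first inversion, placing the third (B) in the bass: B-D-F-G#.

B D F G#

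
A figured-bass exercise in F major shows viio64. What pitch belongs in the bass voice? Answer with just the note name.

Bb

viio in F major has root E; the chord is E-G-Bb.
The figure 64 means second inversion — the fifth is in the bass.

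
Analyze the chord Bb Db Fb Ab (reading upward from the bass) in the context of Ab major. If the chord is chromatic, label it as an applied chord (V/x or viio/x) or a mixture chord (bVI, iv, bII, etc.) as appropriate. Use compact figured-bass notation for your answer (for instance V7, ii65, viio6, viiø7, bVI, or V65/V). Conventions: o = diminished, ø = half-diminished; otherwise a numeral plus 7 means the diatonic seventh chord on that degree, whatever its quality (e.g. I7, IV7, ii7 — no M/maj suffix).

iiø7

The pitches Bb-Db-Fb-Ab form a half-diminished seventh chord rooted on Bb.
Bb is the second degree of Ab major. This is the half-diminished supertonic seventh, borrowed from the parallel minor.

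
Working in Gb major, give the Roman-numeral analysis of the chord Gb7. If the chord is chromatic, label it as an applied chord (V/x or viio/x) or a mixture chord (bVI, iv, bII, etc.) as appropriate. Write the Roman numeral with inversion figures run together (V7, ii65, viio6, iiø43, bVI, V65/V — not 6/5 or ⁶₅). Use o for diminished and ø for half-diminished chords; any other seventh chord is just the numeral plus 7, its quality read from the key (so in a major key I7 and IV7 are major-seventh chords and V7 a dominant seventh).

Stacked in thirds the chord is Gb-Bb-Db-Fb: a dominant seventh chord on Gb.
Gb is not a diatonic chord root with this quality in Gb major, but it lies a perfect fifth above Cb (IV), so the chord functions as an applied dominant of IV.

V7/IV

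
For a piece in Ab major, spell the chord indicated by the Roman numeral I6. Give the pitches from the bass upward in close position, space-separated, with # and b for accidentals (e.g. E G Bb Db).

C Eb Ab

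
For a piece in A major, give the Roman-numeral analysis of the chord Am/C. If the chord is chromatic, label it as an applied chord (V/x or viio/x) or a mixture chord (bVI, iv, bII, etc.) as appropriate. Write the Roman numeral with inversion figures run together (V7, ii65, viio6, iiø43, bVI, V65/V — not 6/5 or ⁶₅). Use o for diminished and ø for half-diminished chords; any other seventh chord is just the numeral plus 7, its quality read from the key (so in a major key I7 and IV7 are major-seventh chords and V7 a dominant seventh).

i6

Stacked in thirds the chord is A-C-E: a minor triad on A.
A is the first degree of A major. This is the minor tonic, borrowed from the parallel minor.
With C in the bass the chord is in first inversion, so the figured bass is 6.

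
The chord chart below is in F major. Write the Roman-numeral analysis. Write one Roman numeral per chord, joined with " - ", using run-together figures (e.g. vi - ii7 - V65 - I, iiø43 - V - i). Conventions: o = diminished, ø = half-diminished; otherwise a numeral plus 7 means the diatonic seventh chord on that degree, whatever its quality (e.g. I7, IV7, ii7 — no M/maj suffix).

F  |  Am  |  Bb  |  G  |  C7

F: major triad on F = scale degree 1 → I.
Am: root A is the mediant; minor triad there is iii.
Bb: root Bb is the subdominant; major triad there is IV.
G: chromatic; G is V of V, so V/V.
C7: dominant seventh chord on C = scale degree 5 → V7.

I - iii - IV - V/V - V7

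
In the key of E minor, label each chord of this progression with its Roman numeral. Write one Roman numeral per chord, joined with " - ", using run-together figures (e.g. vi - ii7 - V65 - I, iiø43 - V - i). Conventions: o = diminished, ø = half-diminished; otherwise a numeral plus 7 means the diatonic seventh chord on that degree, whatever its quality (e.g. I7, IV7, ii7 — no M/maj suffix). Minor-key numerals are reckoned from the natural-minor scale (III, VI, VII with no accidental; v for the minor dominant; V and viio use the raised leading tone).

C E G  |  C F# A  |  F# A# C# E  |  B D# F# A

VI - iio64 - V7/V - V7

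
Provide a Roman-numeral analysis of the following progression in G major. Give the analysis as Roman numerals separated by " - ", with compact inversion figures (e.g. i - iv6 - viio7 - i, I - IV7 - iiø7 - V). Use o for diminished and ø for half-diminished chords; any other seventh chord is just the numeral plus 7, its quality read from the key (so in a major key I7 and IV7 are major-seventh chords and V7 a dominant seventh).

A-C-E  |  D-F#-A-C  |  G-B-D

ii - V7 - I

A-C-E has root A, degree 2 in G major, so ii.
D-F#-A-C: root D is the dominant; dominant seventh chord there is V7.
G-B-D: major triad on G = scale degree 1 → I.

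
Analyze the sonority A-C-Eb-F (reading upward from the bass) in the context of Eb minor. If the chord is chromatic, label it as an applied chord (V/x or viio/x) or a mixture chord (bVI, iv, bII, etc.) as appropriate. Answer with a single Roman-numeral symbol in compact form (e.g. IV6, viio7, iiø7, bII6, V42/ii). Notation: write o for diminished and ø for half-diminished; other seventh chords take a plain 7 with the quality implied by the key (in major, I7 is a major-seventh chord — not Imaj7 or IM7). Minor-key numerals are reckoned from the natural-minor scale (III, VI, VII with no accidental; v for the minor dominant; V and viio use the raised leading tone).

V65/V

Stacked in thirds the chord is F-A-C-Eb: a dominant seventh chord on F.
F is not a diatonic chord root with this quality in Eb minor, but it lies a perfect fifth above Bb (V), so the chord functions as an applied dominant of V.
With A in the bass the chord is in first inversion, so the figured bass is 65.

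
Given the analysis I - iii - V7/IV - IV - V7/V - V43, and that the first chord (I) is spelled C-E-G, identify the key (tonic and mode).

C major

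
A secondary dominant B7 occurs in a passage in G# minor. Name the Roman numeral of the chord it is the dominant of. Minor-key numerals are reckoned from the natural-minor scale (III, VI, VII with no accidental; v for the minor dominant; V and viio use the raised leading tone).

VI

The chord is a dominant seventh chord on B.
A dominant resolves down a perfect fifth: B → E. In G# minor, E is scale degree 6, i.e. VI.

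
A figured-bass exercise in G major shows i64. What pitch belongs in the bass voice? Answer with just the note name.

D

i in G major has root G; the chord is G-Bb-D.
The figure 64 means second inversion — the fifth is in the bass.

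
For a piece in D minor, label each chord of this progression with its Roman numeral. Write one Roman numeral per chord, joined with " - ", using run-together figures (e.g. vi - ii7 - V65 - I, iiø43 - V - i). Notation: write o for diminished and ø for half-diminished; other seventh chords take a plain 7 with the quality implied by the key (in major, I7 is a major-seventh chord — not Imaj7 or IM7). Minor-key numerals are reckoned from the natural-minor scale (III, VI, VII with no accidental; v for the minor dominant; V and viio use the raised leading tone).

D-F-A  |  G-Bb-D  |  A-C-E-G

i - iv - v7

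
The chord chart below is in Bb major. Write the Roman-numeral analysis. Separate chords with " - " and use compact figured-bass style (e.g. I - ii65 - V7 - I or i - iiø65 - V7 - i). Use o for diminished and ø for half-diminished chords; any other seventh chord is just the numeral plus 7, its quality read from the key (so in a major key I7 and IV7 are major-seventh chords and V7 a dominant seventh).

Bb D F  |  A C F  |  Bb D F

I - V6 - I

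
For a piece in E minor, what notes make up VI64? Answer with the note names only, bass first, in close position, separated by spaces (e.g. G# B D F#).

G C E

In E minor, the sixth degree is C, and the diatonic chord built there is a major triad.
Stacking thirds from C gives C-E-G.
The figured bass 64 indicates second inversion, placing the fifth (G) in the bass: G-C-E.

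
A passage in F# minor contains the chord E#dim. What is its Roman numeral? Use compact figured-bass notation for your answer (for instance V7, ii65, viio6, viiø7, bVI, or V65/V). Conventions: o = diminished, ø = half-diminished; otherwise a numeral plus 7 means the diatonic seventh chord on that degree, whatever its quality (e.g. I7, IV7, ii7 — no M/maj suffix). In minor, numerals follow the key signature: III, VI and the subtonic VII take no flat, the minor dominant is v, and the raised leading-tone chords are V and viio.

viio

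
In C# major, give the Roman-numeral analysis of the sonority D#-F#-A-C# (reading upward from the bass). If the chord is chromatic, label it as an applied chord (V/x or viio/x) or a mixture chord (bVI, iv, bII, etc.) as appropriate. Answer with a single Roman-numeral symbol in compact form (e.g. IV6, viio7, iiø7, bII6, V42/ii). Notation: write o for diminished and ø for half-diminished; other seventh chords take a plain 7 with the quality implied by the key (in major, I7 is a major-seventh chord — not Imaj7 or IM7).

iiø7

Stacked in thirds the chord is D#-F#-A-C#: a half-diminished seventh chord on D#.
D# is the second degree of C# major. This is the half-diminished supertonic seventh, borrowed from the parallel minor.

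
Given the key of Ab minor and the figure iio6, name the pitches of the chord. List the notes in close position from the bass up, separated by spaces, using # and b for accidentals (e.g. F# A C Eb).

In Ab minor, the second degree is Bb, and the diatonic chord built there is a diminished triad.
Stacking thirds from Bb gives Bb-Db-Fb.
The figured bass 6 indicates first inversion, placing the third (Db) in the bass: Db-Fb-Bb.

Db Fb Bb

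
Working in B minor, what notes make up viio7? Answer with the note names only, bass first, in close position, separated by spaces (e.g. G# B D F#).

A# C# E G

In B minor, the leading-tone chord is built on the raised seventh degree, A#.
Stacking thirds from A# gives A#-C#-E-G.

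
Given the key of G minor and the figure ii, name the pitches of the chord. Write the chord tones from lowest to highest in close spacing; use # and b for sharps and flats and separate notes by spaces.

ii is the minor supertonic, borrowed from the parallel major (the Dorian ii). In G minor that root is A.
So the chord is A-C-E, a minor triad.

A C E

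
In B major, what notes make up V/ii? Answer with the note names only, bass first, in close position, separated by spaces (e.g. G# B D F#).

G# B# D#

V/ii is a secondary dominant — the dominant triad of ii. ii in B major is C#, so the applied chord's root is G#, a perfect fifth above.
Building a major triad on G# gives G#-B#-D#.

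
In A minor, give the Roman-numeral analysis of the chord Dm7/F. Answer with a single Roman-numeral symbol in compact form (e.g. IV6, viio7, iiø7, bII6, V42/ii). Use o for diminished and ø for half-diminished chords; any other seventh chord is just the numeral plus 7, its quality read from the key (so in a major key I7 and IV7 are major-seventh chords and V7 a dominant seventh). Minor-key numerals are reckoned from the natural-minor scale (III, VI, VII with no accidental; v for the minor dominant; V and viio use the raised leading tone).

iv65

The pitches D-F-A-C form a minor seventh chord rooted on D.
D is scale degree 4 in A minor, and a minor seventh chord on that degree is written iv7.
With F in the bass the chord is in first inversion, so the figured bass is 65.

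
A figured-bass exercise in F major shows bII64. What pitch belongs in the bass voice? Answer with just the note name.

bII in F major has root Gb; the chord is Gb-Bb-Db.
The figure 64 means second inversion — the fifth is in the bass.

Db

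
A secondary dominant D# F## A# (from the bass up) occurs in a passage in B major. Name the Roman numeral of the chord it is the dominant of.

vi

The chord is a major triad on D#.
A dominant resolves down a perfect fifth: D# → G#. In B major, G# is scale degree 6, i.e. vi.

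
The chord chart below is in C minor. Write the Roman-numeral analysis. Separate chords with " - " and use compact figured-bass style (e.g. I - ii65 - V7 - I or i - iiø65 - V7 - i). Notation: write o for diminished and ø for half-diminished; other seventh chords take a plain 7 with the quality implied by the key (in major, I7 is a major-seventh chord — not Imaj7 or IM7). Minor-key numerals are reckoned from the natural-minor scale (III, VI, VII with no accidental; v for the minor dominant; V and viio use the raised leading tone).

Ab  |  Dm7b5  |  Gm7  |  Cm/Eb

Ab: major triad on Ab = scale degree 6 → VI.
Dm7b5 has root D, degree 2 in C minor, so iiø7.
Gm7 has root G, degree 5 in C minor, so v7.
Cm/Eb: root C is the tonic; minor triad there is i6.

VI - iiø7 - v7 - i6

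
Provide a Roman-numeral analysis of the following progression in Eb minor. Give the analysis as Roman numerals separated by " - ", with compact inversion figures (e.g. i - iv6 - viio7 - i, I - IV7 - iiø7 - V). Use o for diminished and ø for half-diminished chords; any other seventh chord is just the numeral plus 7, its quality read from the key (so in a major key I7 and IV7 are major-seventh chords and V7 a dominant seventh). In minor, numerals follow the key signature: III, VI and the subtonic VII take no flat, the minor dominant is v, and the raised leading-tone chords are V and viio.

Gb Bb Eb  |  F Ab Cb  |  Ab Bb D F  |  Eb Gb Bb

i6 - iio - V42 - i

Gb-Bb-Eb: minor triad on Eb = scale degree 1 → i6.
F-Ab-Cb: diminished triad on F = scale degree 2 → iio.
Ab-Bb-D-F has root Bb, degree 5 in Eb minor, so V42.
Eb-Gb-Bb: minor triad on Eb = scale degree 1 → i.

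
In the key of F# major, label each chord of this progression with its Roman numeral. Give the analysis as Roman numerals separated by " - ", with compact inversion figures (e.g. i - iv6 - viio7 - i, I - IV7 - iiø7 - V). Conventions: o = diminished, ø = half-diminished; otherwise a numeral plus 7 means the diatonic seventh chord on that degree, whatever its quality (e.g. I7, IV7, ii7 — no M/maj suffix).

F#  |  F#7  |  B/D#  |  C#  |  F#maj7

I - V7/IV - IV6 - V - I7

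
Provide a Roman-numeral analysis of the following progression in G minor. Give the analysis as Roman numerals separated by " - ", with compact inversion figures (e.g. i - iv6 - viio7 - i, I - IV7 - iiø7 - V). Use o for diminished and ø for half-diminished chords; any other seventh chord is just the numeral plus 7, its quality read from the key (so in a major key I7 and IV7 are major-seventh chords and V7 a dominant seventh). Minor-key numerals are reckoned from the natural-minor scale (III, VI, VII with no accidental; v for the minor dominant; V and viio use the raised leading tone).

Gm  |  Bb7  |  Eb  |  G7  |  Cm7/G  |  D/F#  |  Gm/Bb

Gm has root G, degree 1 in G minor, so i.
Bb7 is the secondary dominant of VI (dominant seventh chord on Bb): V7/VI.
Eb: root Eb is the submediant; major triad there is VI.
G7: a dominant seventh chord on G, the applied dominant of iv → V7/iv.
Cm7/G: root C is the subdominant; minor seventh chord there is iv43.
D/F# has root D, degree 5 in G minor, so V6.
Gm/Bb: root G is the tonic; minor triad there is i6.

i - V7/VI - VI - V7/iv - iv43 - V6 - i6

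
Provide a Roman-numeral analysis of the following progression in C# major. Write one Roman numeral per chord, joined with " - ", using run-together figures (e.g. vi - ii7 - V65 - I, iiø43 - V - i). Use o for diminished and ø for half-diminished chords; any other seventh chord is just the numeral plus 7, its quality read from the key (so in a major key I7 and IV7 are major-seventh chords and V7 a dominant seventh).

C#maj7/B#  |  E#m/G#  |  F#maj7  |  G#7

C#maj7/B#: major seventh chord on C# = scale degree 1 → I42.
E#m/G#: minor triad on E# = scale degree 3 → iii6.
F#maj7: major seventh chord on F# = scale degree 4 → IV7.
G#7: root G# is the dominant; dominant seventh chord there is V7.

I42 - iii6 - IV7 - V7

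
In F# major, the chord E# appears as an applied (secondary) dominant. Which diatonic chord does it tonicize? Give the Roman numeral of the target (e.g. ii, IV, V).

iii

The chord is a major triad on E#.
A dominant resolves down a perfect fifth: E# → A#. In F# major, A# is scale degree 3, i.e. iii.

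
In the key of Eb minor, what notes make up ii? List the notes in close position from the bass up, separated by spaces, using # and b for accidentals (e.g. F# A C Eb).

F Ab C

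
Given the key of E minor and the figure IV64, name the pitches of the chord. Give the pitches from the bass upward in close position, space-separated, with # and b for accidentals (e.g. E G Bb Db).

E A C#

Scale degree 4 in E minor is A; here the chord built on it is altered to a major triad. IV64 is the major subdominant, borrowed from the parallel major.
So the chord is A-C#-E.
With the 64 figure the chord is in second inversion; from the bass E upward in close position it reads E-A-C#.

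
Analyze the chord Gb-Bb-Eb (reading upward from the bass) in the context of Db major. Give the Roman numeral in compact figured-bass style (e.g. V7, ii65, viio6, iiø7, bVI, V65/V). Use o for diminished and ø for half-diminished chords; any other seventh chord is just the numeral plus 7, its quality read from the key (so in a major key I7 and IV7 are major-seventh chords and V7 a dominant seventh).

ii6

Stacked in thirds the chord is Eb-Gb-Bb: a minor triad on Eb.
Eb is scale degree 2 in Db major, and a minor triad on that degree is written ii.
With Gb in the bass the chord is in first inversion, so the figured bass is 6.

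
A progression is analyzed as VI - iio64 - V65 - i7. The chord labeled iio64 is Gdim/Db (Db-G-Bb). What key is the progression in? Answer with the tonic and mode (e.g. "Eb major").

The anchor chord is a diminished triad on G, labeled iio64.
Counting down one scale step from G places the tonic on F; a diminished triad on degree 2 is diatonic only in minor.

F minor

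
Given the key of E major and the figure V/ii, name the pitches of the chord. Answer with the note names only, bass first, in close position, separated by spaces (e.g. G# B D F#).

V/ii is a secondary dominant — the dominant triad of ii. ii in E major is F#, so the applied chord's root is C#, a perfect fifth above.
Building a major triad on C# gives C#-E#-G#.

C# E# G#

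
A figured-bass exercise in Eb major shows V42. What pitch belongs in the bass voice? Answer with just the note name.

V in Eb major has root Bb; the chord is Bb-D-F-Ab.
The figure 42 means third inversion — the seventh is in the bass.

Ab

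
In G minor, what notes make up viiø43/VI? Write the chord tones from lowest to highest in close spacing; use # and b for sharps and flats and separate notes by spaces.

Ab C D F

viiø43/VI is a secondary leading-tone chord. The target VI is Eb in G minor; the applied chord is rooted a semitone below, on D.
Building a half-diminished seventh chord on D gives D-F-Ab-C.
With the 43 figure the chord is in second inversion; from the bass Ab upward in close position it reads Ab-C-D-F.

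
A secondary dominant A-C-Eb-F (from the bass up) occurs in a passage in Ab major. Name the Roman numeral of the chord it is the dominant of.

The chord is a dominant seventh chord on F.
A dominant resolves down a perfect fifth: F → Bb. In Ab major, Bb is scale degree 2, i.e. ii.

ii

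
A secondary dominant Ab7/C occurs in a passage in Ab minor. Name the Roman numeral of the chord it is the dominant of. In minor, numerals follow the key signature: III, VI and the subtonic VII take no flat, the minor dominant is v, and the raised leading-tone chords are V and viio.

iv

The chord is a dominant seventh chord on Ab.
A dominant resolves down a perfect fifth: Ab → Db. In Ab minor, Db is scale degree 4, i.e. iv.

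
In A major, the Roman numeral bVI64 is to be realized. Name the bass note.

C

bVI in A major has root F; the chord is F-A-C.
The figure 64 means second inversion — the fifth is in the bass.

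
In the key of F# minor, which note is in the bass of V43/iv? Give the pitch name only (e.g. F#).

The applied chord V43/iv is rooted on F#: F#-A#-C#-E.
The figure 43 means second inversion — the fifth is in the bass.

C#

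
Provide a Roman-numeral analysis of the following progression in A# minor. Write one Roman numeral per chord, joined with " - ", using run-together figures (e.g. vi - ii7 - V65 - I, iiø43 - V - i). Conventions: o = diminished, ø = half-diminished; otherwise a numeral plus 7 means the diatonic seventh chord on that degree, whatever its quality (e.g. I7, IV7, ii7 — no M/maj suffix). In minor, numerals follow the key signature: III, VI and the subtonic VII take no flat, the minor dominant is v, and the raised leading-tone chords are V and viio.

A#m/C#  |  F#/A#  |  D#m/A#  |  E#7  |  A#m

A#m/C#: root A# is the tonic; minor triad there is i6.
F#/A#: major triad on F# = scale degree 6 → VI6.
D#m/A# has root D#, degree 4 in A# minor, so iv64.
E#7 has root E#, degree 5 in A# minor, so V7.
A#m has root A#, degree 1 in A# minor, so i.

i6 - VI6 - iv64 - V7 - i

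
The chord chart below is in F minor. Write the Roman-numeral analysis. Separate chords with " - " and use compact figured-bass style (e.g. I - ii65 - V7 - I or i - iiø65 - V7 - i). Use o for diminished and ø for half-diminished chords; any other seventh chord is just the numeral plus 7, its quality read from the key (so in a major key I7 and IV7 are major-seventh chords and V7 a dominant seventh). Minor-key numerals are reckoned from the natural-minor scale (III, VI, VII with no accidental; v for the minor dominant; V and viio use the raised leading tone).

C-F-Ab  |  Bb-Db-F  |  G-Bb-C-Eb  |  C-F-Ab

C-F-Ab has root F, degree 1 in F minor, so i64.
Bb-Db-F: minor triad on Bb = scale degree 4 → iv.
G-Bb-C-Eb: minor seventh chord on C = scale degree 5 → v43.
C-F-Ab: minor triad on F = scale degree 1 → i64.

i64 - iv - v43 - i64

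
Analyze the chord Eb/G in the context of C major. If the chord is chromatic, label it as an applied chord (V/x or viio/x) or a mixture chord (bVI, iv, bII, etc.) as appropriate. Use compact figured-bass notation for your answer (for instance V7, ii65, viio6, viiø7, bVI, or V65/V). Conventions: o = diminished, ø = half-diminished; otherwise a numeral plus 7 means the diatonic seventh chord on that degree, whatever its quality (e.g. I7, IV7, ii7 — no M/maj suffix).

Stacked in thirds the chord is Eb-G-Bb: a major triad on Eb.
Eb is the lowered third degree of C major (diatonic 3 would be E). This is a major triad on the lowered third degree, borrowed from the parallel minor.
With G in the bass the chord is in first inversion, so the figured bass is 6.

bIII6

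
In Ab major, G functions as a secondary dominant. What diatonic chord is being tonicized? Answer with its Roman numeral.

The chord is a major triad on G.
A dominant resolves down a perfect fifth: G → C. In Ab major, C is scale degree 3, i.e. iii.

iii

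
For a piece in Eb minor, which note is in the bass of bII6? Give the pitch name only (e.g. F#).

bII in Eb minor has root Fb; the chord is Fb-Ab-Cb.
The figure 6 means first inversion — the third is in the bass.

Ab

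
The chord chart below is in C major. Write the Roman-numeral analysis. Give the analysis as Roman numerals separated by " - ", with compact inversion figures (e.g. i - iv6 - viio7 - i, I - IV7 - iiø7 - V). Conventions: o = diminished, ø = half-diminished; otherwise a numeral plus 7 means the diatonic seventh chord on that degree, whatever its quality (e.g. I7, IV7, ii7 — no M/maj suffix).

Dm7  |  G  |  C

ii7 - V - I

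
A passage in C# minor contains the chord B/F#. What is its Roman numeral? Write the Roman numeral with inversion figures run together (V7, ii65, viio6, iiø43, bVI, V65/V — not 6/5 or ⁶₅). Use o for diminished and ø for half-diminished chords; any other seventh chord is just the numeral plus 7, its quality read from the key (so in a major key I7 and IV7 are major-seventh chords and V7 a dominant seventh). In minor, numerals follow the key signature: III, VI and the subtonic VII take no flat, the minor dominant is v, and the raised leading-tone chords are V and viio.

The pitches B-D#-F# form a major triad rooted on B.
B is scale degree 7 in C# minor, and a major triad on that degree is written VII.
With F# in the bass the chord is in second inversion, so the figured bass is 64.

VII64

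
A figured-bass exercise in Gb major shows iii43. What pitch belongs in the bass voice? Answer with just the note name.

F

iii in Gb major has root Bb; the chord is Bb-Db-F-Ab.
The figure 43 means second inversion — the fifth is in the bass.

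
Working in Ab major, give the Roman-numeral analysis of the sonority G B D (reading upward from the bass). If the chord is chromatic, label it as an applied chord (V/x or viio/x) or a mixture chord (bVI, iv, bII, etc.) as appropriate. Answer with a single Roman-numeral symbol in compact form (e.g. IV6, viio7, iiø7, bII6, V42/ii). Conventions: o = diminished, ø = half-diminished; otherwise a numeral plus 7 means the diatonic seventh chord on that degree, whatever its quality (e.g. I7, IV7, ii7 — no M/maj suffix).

V/iii

Stacked in thirds the chord is G-B-D: a major triad on G.
G is not a diatonic chord root with this quality in Ab major, but it lies a perfect fifth above C (iii), so the chord functions as an applied dominant of iii.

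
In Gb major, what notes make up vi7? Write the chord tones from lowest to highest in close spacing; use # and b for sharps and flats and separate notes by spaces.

The numeral's case and figure indicate a minor seventh chord. In Gb major its root, the sixth degree, is Eb.
That chord is spelled Eb-Gb-Bb-Db.

Eb Gb Bb Db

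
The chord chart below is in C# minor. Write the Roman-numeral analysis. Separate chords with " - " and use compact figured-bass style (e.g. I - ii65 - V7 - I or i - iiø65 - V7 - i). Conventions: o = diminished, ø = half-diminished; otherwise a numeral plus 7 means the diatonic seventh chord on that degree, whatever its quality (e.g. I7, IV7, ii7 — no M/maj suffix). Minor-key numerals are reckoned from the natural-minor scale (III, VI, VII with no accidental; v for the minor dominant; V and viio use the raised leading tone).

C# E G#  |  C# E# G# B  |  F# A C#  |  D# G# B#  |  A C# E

i - V7/iv - iv - V64 - VI

C#-E-G# has root C#, degree 1 in C# minor, so i.
C#-E#-G#-B is the secondary dominant of iv (dominant seventh chord on C#): V7/iv.
F#-A-C# has root F#, degree 4 in C# minor, so iv.
D#-G#-B#: major triad on G# = scale degree 5 → V64.
A-C#-E: major triad on A = scale degree 6 → VI.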